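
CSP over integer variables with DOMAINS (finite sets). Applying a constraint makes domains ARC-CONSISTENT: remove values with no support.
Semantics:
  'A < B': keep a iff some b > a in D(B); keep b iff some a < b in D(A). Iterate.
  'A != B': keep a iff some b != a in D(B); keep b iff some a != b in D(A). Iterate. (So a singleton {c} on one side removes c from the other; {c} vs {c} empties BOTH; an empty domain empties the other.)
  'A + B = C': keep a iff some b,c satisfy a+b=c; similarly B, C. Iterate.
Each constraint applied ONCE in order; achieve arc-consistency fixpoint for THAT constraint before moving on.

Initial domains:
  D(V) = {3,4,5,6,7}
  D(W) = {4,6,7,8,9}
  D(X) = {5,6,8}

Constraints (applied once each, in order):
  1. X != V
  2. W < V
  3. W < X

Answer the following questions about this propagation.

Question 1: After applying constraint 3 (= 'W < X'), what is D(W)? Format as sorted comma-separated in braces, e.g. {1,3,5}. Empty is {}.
Answer: {4,6}

Derivation:
Constraint 1 (X != V) on D(X)={5,6,8} D(V)={3,4,5,6,7}: no change
Constraint 2 (W < V) on D(W)={4,6,7,8,9} D(V)={3,4,5,6,7}: W {4,6,7,8,9}->{4,6}; V {3,4,5,6,7}->{5,6,7}
Constraint 3 (W < X) on D(W)={4,6} D(X)={5,6,8}: no change
So after constraint 3: D(W) = {4,6}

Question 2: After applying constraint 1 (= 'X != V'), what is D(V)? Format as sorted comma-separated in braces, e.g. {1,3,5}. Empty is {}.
Constraint 1 (X != V) on D(X)={5,6,8} D(V)={3,4,5,6,7}: no change
So after constraint 1: D(V) = {3,4,5,6,7}

Answer: {3,4,5,6,7}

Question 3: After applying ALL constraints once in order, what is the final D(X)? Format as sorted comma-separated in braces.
Answer: {5,6,8}

Derivation:
Constraint 1 (X != V) on D(X)={5,6,8} D(V)={3,4,5,6,7}: no change
Constraint 2 (W < V) on D(W)={4,6,7,8,9} D(V)={3,4,5,6,7}: W {4,6,7,8,9}->{4,6}; V {3,4,5,6,7}->{5,6,7}
Constraint 3 (W < X) on D(W)={4,6} D(X)={5,6,8}: no change
So after all 3 constraints: D(X) = {5,6,8}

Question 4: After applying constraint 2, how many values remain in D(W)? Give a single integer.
Constraint 1 (X != V) on D(X)={5,6,8} D(V)={3,4,5,6,7}: no change
Constraint 2 (W < V) on D(W)={4,6,7,8,9} D(V)={3,4,5,6,7}: W {4,6,7,8,9}->{4,6}; V {3,4,5,6,7}->{5,6,7}
So after constraint 2: D(W)={4,6}, size = 2

Answer: 2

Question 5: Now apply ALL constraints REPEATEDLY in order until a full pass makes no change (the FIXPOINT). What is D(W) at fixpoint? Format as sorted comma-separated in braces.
Answer: {4,6}

Derivation:
pass 0 (initial): D(W)={4,6,7,8,9}
pass 1: V {3,4,5,6,7}->{5,6,7}; W {4,6,7,8,9}->{4,6}
pass 2: no change
Fixpoint after 2 passes: D(W) = {4,6}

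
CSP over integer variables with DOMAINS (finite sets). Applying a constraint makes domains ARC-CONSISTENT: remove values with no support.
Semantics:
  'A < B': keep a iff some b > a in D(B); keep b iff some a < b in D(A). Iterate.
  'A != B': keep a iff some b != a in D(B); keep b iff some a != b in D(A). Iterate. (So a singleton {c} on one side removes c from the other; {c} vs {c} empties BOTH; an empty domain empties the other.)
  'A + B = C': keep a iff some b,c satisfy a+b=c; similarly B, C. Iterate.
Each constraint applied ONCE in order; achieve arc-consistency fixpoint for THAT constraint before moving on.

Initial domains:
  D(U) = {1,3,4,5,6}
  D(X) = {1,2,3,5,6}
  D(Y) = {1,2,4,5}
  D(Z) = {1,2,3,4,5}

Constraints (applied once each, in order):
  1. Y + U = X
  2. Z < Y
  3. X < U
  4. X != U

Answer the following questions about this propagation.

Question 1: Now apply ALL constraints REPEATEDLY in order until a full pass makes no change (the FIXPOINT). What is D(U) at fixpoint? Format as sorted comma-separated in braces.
pass 0 (initial): D(U)={1,3,4,5,6}
pass 1: U {1,3,4,5,6}->{3,4,5}; X {1,2,3,5,6}->{2,3}; Y {1,2,4,5}->{2,4,5}; Z {1,2,3,4,5}->{1,2,3,4}
pass 2: U {3,4,5}->{}; X {2,3}->{}; Y {2,4,5}->{}; Z {1,2,3,4}->{}
pass 3: no change
Fixpoint after 3 passes: D(U) = {}

Answer: {}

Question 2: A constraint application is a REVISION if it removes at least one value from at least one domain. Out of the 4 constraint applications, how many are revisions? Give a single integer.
Answer: 3

Derivation:
Constraint 1 (Y + U = X) on D(Y)={1,2,4,5} D(U)={1,3,4,5,6} D(X)={1,2,3,5,6}: U {1,3,4,5,6}->{1,3,4,5}; X {1,2,3,5,6}->{2,3,5,6} => REVISION
Constraint 2 (Z < Y) on D(Z)={1,2,3,4,5} D(Y)={1,2,4,5}: Z {1,2,3,4,5}->{1,2,3,4}; Y {1,2,4,5}->{2,4,5} => REVISION
Constraint 3 (X < U) on D(X)={2,3,5,6} D(U)={1,3,4,5}: X {2,3,5,6}->{2,3}; U {1,3,4,5}->{3,4,5} => REVISION
Constraint 4 (X != U) on D(X)={2,3} D(U)={3,4,5}: no change => not a revision
Total revisions = 3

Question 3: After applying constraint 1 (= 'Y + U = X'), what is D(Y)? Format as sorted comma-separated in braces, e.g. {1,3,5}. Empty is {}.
Answer: {1,2,4,5}

Derivation:
Constraint 1 (Y + U = X) on D(Y)={1,2,4,5} D(U)={1,3,4,5,6} D(X)={1,2,3,5,6}: U {1,3,4,5,6}->{1,3,4,5}; X {1,2,3,5,6}->{2,3,5,6}
So after constraint 1: D(Y) = {1,2,4,5}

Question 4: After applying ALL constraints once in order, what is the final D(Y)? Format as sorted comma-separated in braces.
Constraint 1 (Y + U = X) on D(Y)={1,2,4,5} D(U)={1,3,4,5,6} D(X)={1,2,3,5,6}: U {1,3,4,5,6}->{1,3,4,5}; X {1,2,3,5,6}->{2,3,5,6}
Constraint 2 (Z < Y) on D(Z)={1,2,3,4,5} D(Y)={1,2,4,5}: Z {1,2,3,4,5}->{1,2,3,4}; Y {1,2,4,5}->{2,4,5}
Constraint 3 (X < U) on D(X)={2,3,5,6} D(U)={1,3,4,5}: X {2,3,5,6}->{2,3}; U {1,3,4,5}->{3,4,5}
Constraint 4 (X != U) on D(X)={2,3} D(U)={3,4,5}: no change
So after all 4 constraints: D(Y) = {2,4,5}

Answer: {2,4,5}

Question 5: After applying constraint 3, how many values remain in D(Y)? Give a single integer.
Answer: 3

Derivation:
Constraint 1 (Y + U = X) on D(Y)={1,2,4,5} D(U)={1,3,4,5,6} D(X)={1,2,3,5,6}: U {1,3,4,5,6}->{1,3,4,5}; X {1,2,3,5,6}->{2,3,5,6}
Constraint 2 (Z < Y) on D(Z)={1,2,3,4,5} D(Y)={1,2,4,5}: Z {1,2,3,4,5}->{1,2,3,4}; Y {1,2,4,5}->{2,4,5}
Constraint 3 (X < U) on D(X)={2,3,5,6} D(U)={1,3,4,5}: X {2,3,5,6}->{2,3}; U {1,3,4,5}->{3,4,5}
So after constraint 3: D(Y)={2,4,5}, size = 3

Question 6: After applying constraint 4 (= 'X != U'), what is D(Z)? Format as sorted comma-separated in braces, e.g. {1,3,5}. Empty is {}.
Answer: {1,2,3,4}

Derivation:
Constraint 1 (Y + U = X) on D(Y)={1,2,4,5} D(U)={1,3,4,5,6} D(X)={1,2,3,5,6}: U {1,3,4,5,6}->{1,3,4,5}; X {1,2,3,5,6}->{2,3,5,6}
Constraint 2 (Z < Y) on D(Z)={1,2,3,4,5} D(Y)={1,2,4,5}: Z {1,2,3,4,5}->{1,2,3,4}; Y {1,2,4,5}->{2,4,5}
Constraint 3 (X < U) on D(X)={2,3,5,6} D(U)={1,3,4,5}: X {2,3,5,6}->{2,3}; U {1,3,4,5}->{3,4,5}
Constraint 4 (X != U) on D(X)={2,3} D(U)={3,4,5}: no change
So after constraint 4: D(Z) = {1,2,3,4}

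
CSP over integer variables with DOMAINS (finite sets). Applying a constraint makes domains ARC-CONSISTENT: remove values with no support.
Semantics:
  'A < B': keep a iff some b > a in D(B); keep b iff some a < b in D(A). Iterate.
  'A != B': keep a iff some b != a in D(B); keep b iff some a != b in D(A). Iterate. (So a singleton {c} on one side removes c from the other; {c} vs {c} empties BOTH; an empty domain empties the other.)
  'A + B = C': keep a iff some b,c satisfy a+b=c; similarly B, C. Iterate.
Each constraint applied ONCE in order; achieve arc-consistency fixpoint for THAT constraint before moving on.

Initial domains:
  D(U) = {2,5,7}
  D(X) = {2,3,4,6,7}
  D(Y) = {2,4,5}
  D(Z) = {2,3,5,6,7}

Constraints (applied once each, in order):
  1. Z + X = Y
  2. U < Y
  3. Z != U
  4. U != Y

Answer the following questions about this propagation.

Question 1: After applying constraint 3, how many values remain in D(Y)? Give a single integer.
Constraint 1 (Z + X = Y) on D(Z)={2,3,5,6,7} D(X)={2,3,4,6,7} D(Y)={2,4,5}: Z {2,3,5,6,7}->{2,3}; X {2,3,4,6,7}->{2,3}; Y {2,4,5}->{4,5}
Constraint 2 (U < Y) on D(U)={2,5,7} D(Y)={4,5}: U {2,5,7}->{2}
Constraint 3 (Z != U) on D(Z)={2,3} D(U)={2}: Z {2,3}->{3}
So after constraint 3: D(Y)={4,5}, size = 2

Answer: 2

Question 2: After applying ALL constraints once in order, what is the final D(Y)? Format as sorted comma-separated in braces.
Constraint 1 (Z + X = Y) on D(Z)={2,3,5,6,7} D(X)={2,3,4,6,7} D(Y)={2,4,5}: Z {2,3,5,6,7}->{2,3}; X {2,3,4,6,7}->{2,3}; Y {2,4,5}->{4,5}
Constraint 2 (U < Y) on D(U)={2,5,7} D(Y)={4,5}: U {2,5,7}->{2}
Constraint 3 (Z != U) on D(Z)={2,3} D(U)={2}: Z {2,3}->{3}
Constraint 4 (U != Y) on D(U)={2} D(Y)={4,5}: no change
So after all 4 constraints: D(Y) = {4,5}

Answer: {4,5}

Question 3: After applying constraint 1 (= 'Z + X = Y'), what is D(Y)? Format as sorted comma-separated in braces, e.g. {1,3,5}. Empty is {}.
Answer: {4,5}

Derivation:
Constraint 1 (Z + X = Y) on D(Z)={2,3,5,6,7} D(X)={2,3,4,6,7} D(Y)={2,4,5}: Z {2,3,5,6,7}->{2,3}; X {2,3,4,6,7}->{2,3}; Y {2,4,5}->{4,5}
So after constraint 1: D(Y) = {4,5}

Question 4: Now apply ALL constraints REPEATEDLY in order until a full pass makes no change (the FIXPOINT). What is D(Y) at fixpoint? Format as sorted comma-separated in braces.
pass 0 (initial): D(Y)={2,4,5}
pass 1: U {2,5,7}->{2}; X {2,3,4,6,7}->{2,3}; Y {2,4,5}->{4,5}; Z {2,3,5,6,7}->{3}
pass 2: X {2,3}->{2}; Y {4,5}->{5}
pass 3: no change
Fixpoint after 3 passes: D(Y) = {5}

Answer: {5}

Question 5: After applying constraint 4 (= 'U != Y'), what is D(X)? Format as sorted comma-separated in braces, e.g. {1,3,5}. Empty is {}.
Constraint 1 (Z + X = Y) on D(Z)={2,3,5,6,7} D(X)={2,3,4,6,7} D(Y)={2,4,5}: Z {2,3,5,6,7}->{2,3}; X {2,3,4,6,7}->{2,3}; Y {2,4,5}->{4,5}
Constraint 2 (U < Y) on D(U)={2,5,7} D(Y)={4,5}: U {2,5,7}->{2}
Constraint 3 (Z != U) on D(Z)={2,3} D(U)={2}: Z {2,3}->{3}
Constraint 4 (U != Y) on D(U)={2} D(Y)={4,5}: no change
So after constraint 4: D(X) = {2,3}

Answer: {2,3}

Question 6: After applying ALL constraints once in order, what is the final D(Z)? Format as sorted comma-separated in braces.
Answer: {3}

Derivation:
Constraint 1 (Z + X = Y) on D(Z)={2,3,5,6,7} D(X)={2,3,4,6,7} D(Y)={2,4,5}: Z {2,3,5,6,7}->{2,3}; X {2,3,4,6,7}->{2,3}; Y {2,4,5}->{4,5}
Constraint 2 (U < Y) on D(U)={2,5,7} D(Y)={4,5}: U {2,5,7}->{2}
Constraint 3 (Z != U) on D(Z)={2,3} D(U)={2}: Z {2,3}->{3}
Constraint 4 (U != Y) on D(U)={2} D(Y)={4,5}: no change
So after all 4 constraints: D(Z) = {3}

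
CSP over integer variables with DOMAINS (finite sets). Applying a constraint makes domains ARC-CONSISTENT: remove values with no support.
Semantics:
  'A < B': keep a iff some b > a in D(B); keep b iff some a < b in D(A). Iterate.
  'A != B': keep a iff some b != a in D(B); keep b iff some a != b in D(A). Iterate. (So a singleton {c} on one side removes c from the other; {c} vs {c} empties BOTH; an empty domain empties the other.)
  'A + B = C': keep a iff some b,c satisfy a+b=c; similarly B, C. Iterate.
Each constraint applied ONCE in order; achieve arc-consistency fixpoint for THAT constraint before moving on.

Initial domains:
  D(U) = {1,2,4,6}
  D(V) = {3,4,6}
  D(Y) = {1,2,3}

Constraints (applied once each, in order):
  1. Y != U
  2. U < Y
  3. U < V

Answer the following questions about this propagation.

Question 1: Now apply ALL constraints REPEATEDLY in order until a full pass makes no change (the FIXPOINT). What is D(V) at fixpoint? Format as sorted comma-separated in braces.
Answer: {3,4,6}

Derivation:
pass 0 (initial): D(V)={3,4,6}
pass 1: U {1,2,4,6}->{1,2}; Y {1,2,3}->{2,3}
pass 2: no change
Fixpoint after 2 passes: D(V) = {3,4,6}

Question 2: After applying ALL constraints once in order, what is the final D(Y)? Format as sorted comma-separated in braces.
Answer: {2,3}

Derivation:
Constraint 1 (Y != U) on D(Y)={1,2,3} D(U)={1,2,4,6}: no change
Constraint 2 (U < Y) on D(U)={1,2,4,6} D(Y)={1,2,3}: U {1,2,4,6}->{1,2}; Y {1,2,3}->{2,3}
Constraint 3 (U < V) on D(U)={1,2} D(V)={3,4,6}: no change
So after all 3 constraints: D(Y) = {2,3}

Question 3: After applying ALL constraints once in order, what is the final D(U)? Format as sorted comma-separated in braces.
Answer: {1,2}

Derivation:
Constraint 1 (Y != U) on D(Y)={1,2,3} D(U)={1,2,4,6}: no change
Constraint 2 (U < Y) on D(U)={1,2,4,6} D(Y)={1,2,3}: U {1,2,4,6}->{1,2}; Y {1,2,3}->{2,3}
Constraint 3 (U < V) on D(U)={1,2} D(V)={3,4,6}: no change
So after all 3 constraints: D(U) = {1,2}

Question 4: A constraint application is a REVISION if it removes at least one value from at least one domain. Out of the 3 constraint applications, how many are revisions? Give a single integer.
Answer: 1

Derivation:
Constraint 1 (Y != U) on D(Y)={1,2,3} D(U)={1,2,4,6}: no change => not a revision
Constraint 2 (U < Y) on D(U)={1,2,4,6} D(Y)={1,2,3}: U {1,2,4,6}->{1,2}; Y {1,2,3}->{2,3} => REVISION
Constraint 3 (U < V) on D(U)={1,2} D(V)={3,4,6}: no change => not a revision
Total revisions = 1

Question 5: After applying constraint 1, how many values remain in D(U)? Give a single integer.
Answer: 4

Derivation:
Constraint 1 (Y != U) on D(Y)={1,2,3} D(U)={1,2,4,6}: no change
So after constraint 1: D(U)={1,2,4,6}, size = 4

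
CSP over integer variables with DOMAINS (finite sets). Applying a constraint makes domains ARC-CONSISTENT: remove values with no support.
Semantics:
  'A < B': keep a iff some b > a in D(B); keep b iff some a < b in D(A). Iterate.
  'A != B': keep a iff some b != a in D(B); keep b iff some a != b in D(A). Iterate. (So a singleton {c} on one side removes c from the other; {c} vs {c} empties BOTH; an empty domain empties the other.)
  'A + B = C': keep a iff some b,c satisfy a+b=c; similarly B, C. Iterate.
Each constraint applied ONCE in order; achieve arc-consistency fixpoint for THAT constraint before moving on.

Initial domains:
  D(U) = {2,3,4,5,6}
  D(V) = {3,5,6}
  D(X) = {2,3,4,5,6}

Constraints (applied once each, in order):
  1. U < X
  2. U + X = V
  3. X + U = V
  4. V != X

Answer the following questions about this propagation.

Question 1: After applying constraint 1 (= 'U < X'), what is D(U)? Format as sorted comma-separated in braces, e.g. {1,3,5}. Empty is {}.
Answer: {2,3,4,5}

Derivation:
Constraint 1 (U < X) on D(U)={2,3,4,5,6} D(X)={2,3,4,5,6}: U {2,3,4,5,6}->{2,3,4,5}; X {2,3,4,5,6}->{3,4,5,6}
So after constraint 1: D(U) = {2,3,4,5}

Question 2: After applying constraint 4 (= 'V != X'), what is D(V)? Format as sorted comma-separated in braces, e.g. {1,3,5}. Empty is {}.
Answer: {5,6}

Derivation:
Constraint 1 (U < X) on D(U)={2,3,4,5,6} D(X)={2,3,4,5,6}: U {2,3,4,5,6}->{2,3,4,5}; X {2,3,4,5,6}->{3,4,5,6}
Constraint 2 (U + X = V) on D(U)={2,3,4,5} D(X)={3,4,5,6} D(V)={3,5,6}: U {2,3,4,5}->{2,3}; X {3,4,5,6}->{3,4}; V {3,5,6}->{5,6}
Constraint 3 (X + U = V) on D(X)={3,4} D(U)={2,3} D(V)={5,6}: no change
Constraint 4 (V != X) on D(V)={5,6} D(X)={3,4}: no change
So after constraint 4: D(V) = {5,6}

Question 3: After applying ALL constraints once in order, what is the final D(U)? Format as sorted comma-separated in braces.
Constraint 1 (U < X) on D(U)={2,3,4,5,6} D(X)={2,3,4,5,6}: U {2,3,4,5,6}->{2,3,4,5}; X {2,3,4,5,6}->{3,4,5,6}
Constraint 2 (U + X = V) on D(U)={2,3,4,5} D(X)={3,4,5,6} D(V)={3,5,6}: U {2,3,4,5}->{2,3}; X {3,4,5,6}->{3,4}; V {3,5,6}->{5,6}
Constraint 3 (X + U = V) on D(X)={3,4} D(U)={2,3} D(V)={5,6}: no change
Constraint 4 (V != X) on D(V)={5,6} D(X)={3,4}: no change
So after all 4 constraints: D(U) = {2,3}

Answer: {2,3}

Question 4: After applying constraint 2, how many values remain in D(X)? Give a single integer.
Answer: 2

Derivation:
Constraint 1 (U < X) on D(U)={2,3,4,5,6} D(X)={2,3,4,5,6}: U {2,3,4,5,6}->{2,3,4,5}; X {2,3,4,5,6}->{3,4,5,6}
Constraint 2 (U + X = V) on D(U)={2,3,4,5} D(X)={3,4,5,6} D(V)={3,5,6}: U {2,3,4,5}->{2,3}; X {3,4,5,6}->{3,4}; V {3,5,6}->{5,6}
So after constraint 2: D(X)={3,4}, size = 2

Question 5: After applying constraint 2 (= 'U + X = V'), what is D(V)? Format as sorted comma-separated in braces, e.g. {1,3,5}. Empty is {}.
Constraint 1 (U < X) on D(U)={2,3,4,5,6} D(X)={2,3,4,5,6}: U {2,3,4,5,6}->{2,3,4,5}; X {2,3,4,5,6}->{3,4,5,6}
Constraint 2 (U + X = V) on D(U)={2,3,4,5} D(X)={3,4,5,6} D(V)={3,5,6}: U {2,3,4,5}->{2,3}; X {3,4,5,6}->{3,4}; V {3,5,6}->{5,6}
So after constraint 2: D(V) = {5,6}

Answer: {5,6}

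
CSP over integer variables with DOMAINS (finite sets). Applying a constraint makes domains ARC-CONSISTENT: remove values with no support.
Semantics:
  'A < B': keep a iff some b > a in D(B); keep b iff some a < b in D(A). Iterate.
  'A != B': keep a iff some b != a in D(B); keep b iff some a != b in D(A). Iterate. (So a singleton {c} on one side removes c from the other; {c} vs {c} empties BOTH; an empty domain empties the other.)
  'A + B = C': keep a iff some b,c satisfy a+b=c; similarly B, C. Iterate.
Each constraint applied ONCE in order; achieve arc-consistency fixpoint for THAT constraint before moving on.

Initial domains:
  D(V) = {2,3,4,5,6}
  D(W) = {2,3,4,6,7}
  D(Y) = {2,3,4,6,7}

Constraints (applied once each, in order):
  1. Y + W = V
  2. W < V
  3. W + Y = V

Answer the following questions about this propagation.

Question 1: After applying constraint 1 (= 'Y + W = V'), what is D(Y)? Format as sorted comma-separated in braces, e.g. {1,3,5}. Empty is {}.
Constraint 1 (Y + W = V) on D(Y)={2,3,4,6,7} D(W)={2,3,4,6,7} D(V)={2,3,4,5,6}: Y {2,3,4,6,7}->{2,3,4}; W {2,3,4,6,7}->{2,3,4}; V {2,3,4,5,6}->{4,5,6}
So after constraint 1: D(Y) = {2,3,4}

Answer: {2,3,4}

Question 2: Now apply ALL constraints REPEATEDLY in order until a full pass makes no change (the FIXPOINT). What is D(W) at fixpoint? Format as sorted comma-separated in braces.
pass 0 (initial): D(W)={2,3,4,6,7}
pass 1: V {2,3,4,5,6}->{4,5,6}; W {2,3,4,6,7}->{2,3,4}; Y {2,3,4,6,7}->{2,3,4}
pass 2: no change
Fixpoint after 2 passes: D(W) = {2,3,4}

Answer: {2,3,4}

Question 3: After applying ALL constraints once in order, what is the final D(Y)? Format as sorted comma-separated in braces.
Constraint 1 (Y + W = V) on D(Y)={2,3,4,6,7} D(W)={2,3,4,6,7} D(V)={2,3,4,5,6}: Y {2,3,4,6,7}->{2,3,4}; W {2,3,4,6,7}->{2,3,4}; V {2,3,4,5,6}->{4,5,6}
Constraint 2 (W < V) on D(W)={2,3,4} D(V)={4,5,6}: no change
Constraint 3 (W + Y = V) on D(W)={2,3,4} D(Y)={2,3,4} D(V)={4,5,6}: no change
So after all 3 constraints: D(Y) = {2,3,4}

Answer: {2,3,4}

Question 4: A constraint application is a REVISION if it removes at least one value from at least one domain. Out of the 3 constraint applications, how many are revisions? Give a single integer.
Answer: 1

Derivation:
Constraint 1 (Y + W = V) on D(Y)={2,3,4,6,7} D(W)={2,3,4,6,7} D(V)={2,3,4,5,6}: Y {2,3,4,6,7}->{2,3,4}; W {2,3,4,6,7}->{2,3,4}; V {2,3,4,5,6}->{4,5,6} => REVISION
Constraint 2 (W < V) on D(W)={2,3,4} D(V)={4,5,6}: no change => not a revision
Constraint 3 (W + Y = V) on D(W)={2,3,4} D(Y)={2,3,4} D(V)={4,5,6}: no change => not a revision
Total revisions = 1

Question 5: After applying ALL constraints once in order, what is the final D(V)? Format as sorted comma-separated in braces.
Answer: {4,5,6}

Derivation:
Constraint 1 (Y + W = V) on D(Y)={2,3,4,6,7} D(W)={2,3,4,6,7} D(V)={2,3,4,5,6}: Y {2,3,4,6,7}->{2,3,4}; W {2,3,4,6,7}->{2,3,4}; V {2,3,4,5,6}->{4,5,6}
Constraint 2 (W < V) on D(W)={2,3,4} D(V)={4,5,6}: no change
Constraint 3 (W + Y = V) on D(W)={2,3,4} D(Y)={2,3,4} D(V)={4,5,6}: no change
So after all 3 constraints: D(V) = {4,5,6}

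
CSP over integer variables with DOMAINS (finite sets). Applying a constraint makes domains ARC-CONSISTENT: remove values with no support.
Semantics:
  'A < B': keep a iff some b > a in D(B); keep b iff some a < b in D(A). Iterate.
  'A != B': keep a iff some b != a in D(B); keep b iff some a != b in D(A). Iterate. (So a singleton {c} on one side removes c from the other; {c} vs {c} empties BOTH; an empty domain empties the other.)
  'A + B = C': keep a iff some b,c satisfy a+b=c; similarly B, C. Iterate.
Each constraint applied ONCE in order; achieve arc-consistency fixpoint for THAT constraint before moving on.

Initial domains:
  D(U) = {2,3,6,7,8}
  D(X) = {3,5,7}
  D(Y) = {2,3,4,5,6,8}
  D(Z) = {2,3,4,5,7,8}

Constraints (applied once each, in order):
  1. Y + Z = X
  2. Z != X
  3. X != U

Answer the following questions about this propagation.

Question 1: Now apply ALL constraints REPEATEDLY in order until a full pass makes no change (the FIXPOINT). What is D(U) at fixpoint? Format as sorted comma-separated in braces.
Answer: {2,3,6,7,8}

Derivation:
pass 0 (initial): D(U)={2,3,6,7,8}
pass 1: X {3,5,7}->{5,7}; Y {2,3,4,5,6,8}->{2,3,4,5}; Z {2,3,4,5,7,8}->{2,3,4,5}
pass 2: no change
Fixpoint after 2 passes: D(U) = {2,3,6,7,8}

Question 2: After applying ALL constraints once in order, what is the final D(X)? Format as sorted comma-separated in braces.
Constraint 1 (Y + Z = X) on D(Y)={2,3,4,5,6,8} D(Z)={2,3,4,5,7,8} D(X)={3,5,7}: Y {2,3,4,5,6,8}->{2,3,4,5}; Z {2,3,4,5,7,8}->{2,3,4,5}; X {3,5,7}->{5,7}
Constraint 2 (Z != X) on D(Z)={2,3,4,5} D(X)={5,7}: no change
Constraint 3 (X != U) on D(X)={5,7} D(U)={2,3,6,7,8}: no change
So after all 3 constraints: D(X) = {5,7}

Answer: {5,7}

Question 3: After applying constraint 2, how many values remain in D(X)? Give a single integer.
Constraint 1 (Y + Z = X) on D(Y)={2,3,4,5,6,8} D(Z)={2,3,4,5,7,8} D(X)={3,5,7}: Y {2,3,4,5,6,8}->{2,3,4,5}; Z {2,3,4,5,7,8}->{2,3,4,5}; X {3,5,7}->{5,7}
Constraint 2 (Z != X) on D(Z)={2,3,4,5} D(X)={5,7}: no change
So after constraint 2: D(X)={5,7}, size = 2

Answer: 2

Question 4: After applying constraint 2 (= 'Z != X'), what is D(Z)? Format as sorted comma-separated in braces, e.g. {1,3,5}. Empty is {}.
Answer: {2,3,4,5}

Derivation:
Constraint 1 (Y + Z = X) on D(Y)={2,3,4,5,6,8} D(Z)={2,3,4,5,7,8} D(X)={3,5,7}: Y {2,3,4,5,6,8}->{2,3,4,5}; Z {2,3,4,5,7,8}->{2,3,4,5}; X {3,5,7}->{5,7}
Constraint 2 (Z != X) on D(Z)={2,3,4,5} D(X)={5,7}: no change
So after constraint 2: D(Z) = {2,3,4,5}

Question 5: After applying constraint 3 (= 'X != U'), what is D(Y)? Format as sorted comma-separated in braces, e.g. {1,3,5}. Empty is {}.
Answer: {2,3,4,5}

Derivation:
Constraint 1 (Y + Z = X) on D(Y)={2,3,4,5,6,8} D(Z)={2,3,4,5,7,8} D(X)={3,5,7}: Y {2,3,4,5,6,8}->{2,3,4,5}; Z {2,3,4,5,7,8}->{2,3,4,5}; X {3,5,7}->{5,7}
Constraint 2 (Z != X) on D(Z)={2,3,4,5} D(X)={5,7}: no change
Constraint 3 (X != U) on D(X)={5,7} D(U)={2,3,6,7,8}: no change
So after constraint 3: D(Y) = {2,3,4,5}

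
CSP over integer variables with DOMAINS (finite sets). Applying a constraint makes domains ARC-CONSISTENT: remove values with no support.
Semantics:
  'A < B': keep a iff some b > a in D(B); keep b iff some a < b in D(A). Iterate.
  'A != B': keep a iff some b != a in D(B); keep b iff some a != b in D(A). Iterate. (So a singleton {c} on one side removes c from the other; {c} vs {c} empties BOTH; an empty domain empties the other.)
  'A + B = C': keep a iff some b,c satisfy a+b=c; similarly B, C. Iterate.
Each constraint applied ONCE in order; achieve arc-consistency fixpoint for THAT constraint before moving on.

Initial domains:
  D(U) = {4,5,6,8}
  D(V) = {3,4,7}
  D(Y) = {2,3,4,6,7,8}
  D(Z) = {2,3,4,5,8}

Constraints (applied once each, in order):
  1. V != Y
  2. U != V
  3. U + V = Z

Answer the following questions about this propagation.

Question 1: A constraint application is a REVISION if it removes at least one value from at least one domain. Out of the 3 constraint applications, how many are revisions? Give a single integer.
Answer: 1

Derivation:
Constraint 1 (V != Y) on D(V)={3,4,7} D(Y)={2,3,4,6,7,8}: no change => not a revision
Constraint 2 (U != V) on D(U)={4,5,6,8} D(V)={3,4,7}: no change => not a revision
Constraint 3 (U + V = Z) on D(U)={4,5,6,8} D(V)={3,4,7} D(Z)={2,3,4,5,8}: U {4,5,6,8}->{4,5}; V {3,4,7}->{3,4}; Z {2,3,4,5,8}->{8} => REVISION
Total revisions = 1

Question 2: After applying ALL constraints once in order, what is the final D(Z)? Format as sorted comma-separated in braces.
Answer: {8}

Derivation:
Constraint 1 (V != Y) on D(V)={3,4,7} D(Y)={2,3,4,6,7,8}: no change
Constraint 2 (U != V) on D(U)={4,5,6,8} D(V)={3,4,7}: no change
Constraint 3 (U + V = Z) on D(U)={4,5,6,8} D(V)={3,4,7} D(Z)={2,3,4,5,8}: U {4,5,6,8}->{4,5}; V {3,4,7}->{3,4}; Z {2,3,4,5,8}->{8}
So after all 3 constraints: D(Z) = {8}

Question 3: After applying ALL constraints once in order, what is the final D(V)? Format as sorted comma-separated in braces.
Constraint 1 (V != Y) on D(V)={3,4,7} D(Y)={2,3,4,6,7,8}: no change
Constraint 2 (U != V) on D(U)={4,5,6,8} D(V)={3,4,7}: no change
Constraint 3 (U + V = Z) on D(U)={4,5,6,8} D(V)={3,4,7} D(Z)={2,3,4,5,8}: U {4,5,6,8}->{4,5}; V {3,4,7}->{3,4}; Z {2,3,4,5,8}->{8}
So after all 3 constraints: D(V) = {3,4}

Answer: {3,4}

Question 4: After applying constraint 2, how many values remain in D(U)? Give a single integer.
Answer: 4

Derivation:
Constraint 1 (V != Y) on D(V)={3,4,7} D(Y)={2,3,4,6,7,8}: no change
Constraint 2 (U != V) on D(U)={4,5,6,8} D(V)={3,4,7}: no change
So after constraint 2: D(U)={4,5,6,8}, size = 4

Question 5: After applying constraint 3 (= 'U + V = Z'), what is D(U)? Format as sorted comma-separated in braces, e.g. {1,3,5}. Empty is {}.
Constraint 1 (V != Y) on D(V)={3,4,7} D(Y)={2,3,4,6,7,8}: no change
Constraint 2 (U != V) on D(U)={4,5,6,8} D(V)={3,4,7}: no change
Constraint 3 (U + V = Z) on D(U)={4,5,6,8} D(V)={3,4,7} D(Z)={2,3,4,5,8}: U {4,5,6,8}->{4,5}; V {3,4,7}->{3,4}; Z {2,3,4,5,8}->{8}
So after constraint 3: D(U) = {4,5}

Answer: {4,5}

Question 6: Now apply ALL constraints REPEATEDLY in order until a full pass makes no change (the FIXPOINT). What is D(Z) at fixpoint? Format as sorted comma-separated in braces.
pass 0 (initial): D(Z)={2,3,4,5,8}
pass 1: U {4,5,6,8}->{4,5}; V {3,4,7}->{3,4}; Z {2,3,4,5,8}->{8}
pass 2: no change
Fixpoint after 2 passes: D(Z) = {8}

Answer: {8}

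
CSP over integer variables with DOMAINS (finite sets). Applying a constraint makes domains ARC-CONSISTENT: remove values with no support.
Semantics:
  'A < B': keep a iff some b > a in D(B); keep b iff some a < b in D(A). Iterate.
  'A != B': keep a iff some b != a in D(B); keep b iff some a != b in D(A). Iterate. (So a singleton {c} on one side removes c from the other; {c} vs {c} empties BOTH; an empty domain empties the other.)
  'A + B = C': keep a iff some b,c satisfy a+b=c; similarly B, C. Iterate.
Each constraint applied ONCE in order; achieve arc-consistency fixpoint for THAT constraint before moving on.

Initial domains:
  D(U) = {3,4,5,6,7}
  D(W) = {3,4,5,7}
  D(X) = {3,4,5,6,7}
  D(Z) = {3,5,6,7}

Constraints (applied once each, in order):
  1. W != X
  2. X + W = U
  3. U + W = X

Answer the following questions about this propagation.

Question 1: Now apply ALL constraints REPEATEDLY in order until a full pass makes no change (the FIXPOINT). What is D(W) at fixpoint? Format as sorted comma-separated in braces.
pass 0 (initial): D(W)={3,4,5,7}
pass 1: U {3,4,5,6,7}->{}; W {3,4,5,7}->{}; X {3,4,5,6,7}->{}
pass 2: no change
Fixpoint after 2 passes: D(W) = {}

Answer: {}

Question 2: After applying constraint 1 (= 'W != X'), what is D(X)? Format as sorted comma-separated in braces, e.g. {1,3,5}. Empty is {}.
Answer: {3,4,5,6,7}

Derivation:
Constraint 1 (W != X) on D(W)={3,4,5,7} D(X)={3,4,5,6,7}: no change
So after constraint 1: D(X) = {3,4,5,6,7}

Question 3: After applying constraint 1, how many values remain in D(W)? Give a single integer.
Answer: 4

Derivation:
Constraint 1 (W != X) on D(W)={3,4,5,7} D(X)={3,4,5,6,7}: no change
So after constraint 1: D(W)={3,4,5,7}, size = 4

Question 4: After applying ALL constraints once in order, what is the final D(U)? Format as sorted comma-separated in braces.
Constraint 1 (W != X) on D(W)={3,4,5,7} D(X)={3,4,5,6,7}: no change
Constraint 2 (X + W = U) on D(X)={3,4,5,6,7} D(W)={3,4,5,7} D(U)={3,4,5,6,7}: X {3,4,5,6,7}->{3,4}; W {3,4,5,7}->{3,4}; U {3,4,5,6,7}->{6,7}
Constraint 3 (U + W = X) on D(U)={6,7} D(W)={3,4} D(X)={3,4}: U {6,7}->{}; W {3,4}->{}; X {3,4}->{}
So after all 3 constraints: D(U) = {}

Answer: {}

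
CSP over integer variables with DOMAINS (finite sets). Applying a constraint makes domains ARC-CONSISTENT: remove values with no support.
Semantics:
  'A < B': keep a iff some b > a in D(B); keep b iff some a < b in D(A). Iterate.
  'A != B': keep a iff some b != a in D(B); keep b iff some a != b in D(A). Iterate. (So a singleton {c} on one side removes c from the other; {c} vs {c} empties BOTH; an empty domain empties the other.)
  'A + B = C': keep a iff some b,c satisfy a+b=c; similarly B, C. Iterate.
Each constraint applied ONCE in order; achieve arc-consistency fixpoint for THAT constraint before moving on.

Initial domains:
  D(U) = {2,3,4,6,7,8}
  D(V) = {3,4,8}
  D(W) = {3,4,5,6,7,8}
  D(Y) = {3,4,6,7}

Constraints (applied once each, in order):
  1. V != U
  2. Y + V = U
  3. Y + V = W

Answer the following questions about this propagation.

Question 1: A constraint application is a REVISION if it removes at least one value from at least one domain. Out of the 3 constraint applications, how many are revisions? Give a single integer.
Answer: 2

Derivation:
Constraint 1 (V != U) on D(V)={3,4,8} D(U)={2,3,4,6,7,8}: no change => not a revision
Constraint 2 (Y + V = U) on D(Y)={3,4,6,7} D(V)={3,4,8} D(U)={2,3,4,6,7,8}: Y {3,4,6,7}->{3,4}; V {3,4,8}->{3,4}; U {2,3,4,6,7,8}->{6,7,8} => REVISION
Constraint 3 (Y + V = W) on D(Y)={3,4} D(V)={3,4} D(W)={3,4,5,6,7,8}: W {3,4,5,6,7,8}->{6,7,8} => REVISION
Total revisions = 2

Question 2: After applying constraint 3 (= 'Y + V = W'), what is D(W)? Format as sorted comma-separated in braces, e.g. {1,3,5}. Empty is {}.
Constraint 1 (V != U) on D(V)={3,4,8} D(U)={2,3,4,6,7,8}: no change
Constraint 2 (Y + V = U) on D(Y)={3,4,6,7} D(V)={3,4,8} D(U)={2,3,4,6,7,8}: Y {3,4,6,7}->{3,4}; V {3,4,8}->{3,4}; U {2,3,4,6,7,8}->{6,7,8}
Constraint 3 (Y + V = W) on D(Y)={3,4} D(V)={3,4} D(W)={3,4,5,6,7,8}: W {3,4,5,6,7,8}->{6,7,8}
So after constraint 3: D(W) = {6,7,8}

Answer: {6,7,8}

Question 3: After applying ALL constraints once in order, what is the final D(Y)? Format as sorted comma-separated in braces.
Constraint 1 (V != U) on D(V)={3,4,8} D(U)={2,3,4,6,7,8}: no change
Constraint 2 (Y + V = U) on D(Y)={3,4,6,7} D(V)={3,4,8} D(U)={2,3,4,6,7,8}: Y {3,4,6,7}->{3,4}; V {3,4,8}->{3,4}; U {2,3,4,6,7,8}->{6,7,8}
Constraint 3 (Y + V = W) on D(Y)={3,4} D(V)={3,4} D(W)={3,4,5,6,7,8}: W {3,4,5,6,7,8}->{6,7,8}
So after all 3 constraints: D(Y) = {3,4}

Answer: {3,4}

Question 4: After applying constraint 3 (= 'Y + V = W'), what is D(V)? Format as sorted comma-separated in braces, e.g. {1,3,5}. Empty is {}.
Answer: {3,4}

Derivation:
Constraint 1 (V != U) on D(V)={3,4,8} D(U)={2,3,4,6,7,8}: no change
Constraint 2 (Y + V = U) on D(Y)={3,4,6,7} D(V)={3,4,8} D(U)={2,3,4,6,7,8}: Y {3,4,6,7}->{3,4}; V {3,4,8}->{3,4}; U {2,3,4,6,7,8}->{6,7,8}
Constraint 3 (Y + V = W) on D(Y)={3,4} D(V)={3,4} D(W)={3,4,5,6,7,8}: W {3,4,5,6,7,8}->{6,7,8}
So after constraint 3: D(V) = {3,4}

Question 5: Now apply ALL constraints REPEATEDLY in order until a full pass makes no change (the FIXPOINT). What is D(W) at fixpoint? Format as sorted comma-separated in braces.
pass 0 (initial): D(W)={3,4,5,6,7,8}
pass 1: U {2,3,4,6,7,8}->{6,7,8}; V {3,4,8}->{3,4}; W {3,4,5,6,7,8}->{6,7,8}; Y {3,4,6,7}->{3,4}
pass 2: no change
Fixpoint after 2 passes: D(W) = {6,7,8}

Answer: {6,7,8}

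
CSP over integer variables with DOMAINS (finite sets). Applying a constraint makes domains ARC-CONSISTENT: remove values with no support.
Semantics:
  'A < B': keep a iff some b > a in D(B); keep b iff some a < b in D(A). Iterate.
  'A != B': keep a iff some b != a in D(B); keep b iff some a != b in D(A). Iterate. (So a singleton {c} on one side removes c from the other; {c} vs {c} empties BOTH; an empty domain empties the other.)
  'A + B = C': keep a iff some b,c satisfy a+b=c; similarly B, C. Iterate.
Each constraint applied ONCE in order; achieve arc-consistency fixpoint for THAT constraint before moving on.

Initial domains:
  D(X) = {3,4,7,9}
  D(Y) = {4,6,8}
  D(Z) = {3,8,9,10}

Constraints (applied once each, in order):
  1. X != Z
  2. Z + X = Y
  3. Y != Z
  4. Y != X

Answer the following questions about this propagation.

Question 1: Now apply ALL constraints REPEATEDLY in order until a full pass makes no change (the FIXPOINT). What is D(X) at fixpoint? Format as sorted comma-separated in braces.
pass 0 (initial): D(X)={3,4,7,9}
pass 1: X {3,4,7,9}->{3}; Y {4,6,8}->{6}; Z {3,8,9,10}->{3}
pass 2: X {3}->{}; Y {6}->{}; Z {3}->{}
pass 3: no change
Fixpoint after 3 passes: D(X) = {}

Answer: {}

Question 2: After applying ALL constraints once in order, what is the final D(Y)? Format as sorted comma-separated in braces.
Constraint 1 (X != Z) on D(X)={3,4,7,9} D(Z)={3,8,9,10}: no change
Constraint 2 (Z + X = Y) on D(Z)={3,8,9,10} D(X)={3,4,7,9} D(Y)={4,6,8}: Z {3,8,9,10}->{3}; X {3,4,7,9}->{3}; Y {4,6,8}->{6}
Constraint 3 (Y != Z) on D(Y)={6} D(Z)={3}: no change
Constraint 4 (Y != X) on D(Y)={6} D(X)={3}: no change
So after all 4 constraints: D(Y) = {6}

Answer: {6}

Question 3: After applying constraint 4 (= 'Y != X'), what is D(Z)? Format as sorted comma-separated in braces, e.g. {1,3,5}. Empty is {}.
Constraint 1 (X != Z) on D(X)={3,4,7,9} D(Z)={3,8,9,10}: no change
Constraint 2 (Z + X = Y) on D(Z)={3,8,9,10} D(X)={3,4,7,9} D(Y)={4,6,8}: Z {3,8,9,10}->{3}; X {3,4,7,9}->{3}; Y {4,6,8}->{6}
Constraint 3 (Y != Z) on D(Y)={6} D(Z)={3}: no change
Constraint 4 (Y != X) on D(Y)={6} D(X)={3}: no change
So after constraint 4: D(Z) = {3}

Answer: {3}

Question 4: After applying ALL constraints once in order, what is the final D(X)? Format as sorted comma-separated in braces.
Constraint 1 (X != Z) on D(X)={3,4,7,9} D(Z)={3,8,9,10}: no change
Constraint 2 (Z + X = Y) on D(Z)={3,8,9,10} D(X)={3,4,7,9} D(Y)={4,6,8}: Z {3,8,9,10}->{3}; X {3,4,7,9}->{3}; Y {4,6,8}->{6}
Constraint 3 (Y != Z) on D(Y)={6} D(Z)={3}: no change
Constraint 4 (Y != X) on D(Y)={6} D(X)={3}: no change
So after all 4 constraints: D(X) = {3}

Answer: {3}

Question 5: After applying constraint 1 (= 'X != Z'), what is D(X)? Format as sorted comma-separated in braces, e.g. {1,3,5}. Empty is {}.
Answer: {3,4,7,9}

Derivation:
Constraint 1 (X != Z) on D(X)={3,4,7,9} D(Z)={3,8,9,10}: no change
So after constraint 1: D(X) = {3,4,7,9}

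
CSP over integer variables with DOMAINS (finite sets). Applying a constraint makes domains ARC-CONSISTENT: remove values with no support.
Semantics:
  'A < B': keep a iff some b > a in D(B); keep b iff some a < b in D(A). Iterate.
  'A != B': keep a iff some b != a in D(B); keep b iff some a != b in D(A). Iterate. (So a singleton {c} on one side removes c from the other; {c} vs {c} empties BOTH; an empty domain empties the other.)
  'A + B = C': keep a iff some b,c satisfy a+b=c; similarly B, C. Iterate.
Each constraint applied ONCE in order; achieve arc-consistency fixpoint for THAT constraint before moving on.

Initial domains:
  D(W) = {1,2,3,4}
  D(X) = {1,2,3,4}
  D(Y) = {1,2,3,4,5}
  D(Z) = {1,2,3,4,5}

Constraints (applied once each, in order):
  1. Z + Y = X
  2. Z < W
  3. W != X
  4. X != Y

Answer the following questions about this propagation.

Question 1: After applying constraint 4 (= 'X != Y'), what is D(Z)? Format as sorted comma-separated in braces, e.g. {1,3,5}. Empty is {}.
Answer: {1,2,3}

Derivation:
Constraint 1 (Z + Y = X) on D(Z)={1,2,3,4,5} D(Y)={1,2,3,4,5} D(X)={1,2,3,4}: Z {1,2,3,4,5}->{1,2,3}; Y {1,2,3,4,5}->{1,2,3}; X {1,2,3,4}->{2,3,4}
Constraint 2 (Z < W) on D(Z)={1,2,3} D(W)={1,2,3,4}: W {1,2,3,4}->{2,3,4}
Constraint 3 (W != X) on D(W)={2,3,4} D(X)={2,3,4}: no change
Constraint 4 (X != Y) on D(X)={2,3,4} D(Y)={1,2,3}: no change
So after constraint 4: D(Z) = {1,2,3}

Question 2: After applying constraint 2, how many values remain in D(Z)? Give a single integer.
Constraint 1 (Z + Y = X) on D(Z)={1,2,3,4,5} D(Y)={1,2,3,4,5} D(X)={1,2,3,4}: Z {1,2,3,4,5}->{1,2,3}; Y {1,2,3,4,5}->{1,2,3}; X {1,2,3,4}->{2,3,4}
Constraint 2 (Z < W) on D(Z)={1,2,3} D(W)={1,2,3,4}: W {1,2,3,4}->{2,3,4}
So after constraint 2: D(Z)={1,2,3}, size = 3

Answer: 3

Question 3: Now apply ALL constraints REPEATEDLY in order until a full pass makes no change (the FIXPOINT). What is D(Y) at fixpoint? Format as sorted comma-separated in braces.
Answer: {1,2,3}

Derivation:
pass 0 (initial): D(Y)={1,2,3,4,5}
pass 1: W {1,2,3,4}->{2,3,4}; X {1,2,3,4}->{2,3,4}; Y {1,2,3,4,5}->{1,2,3}; Z {1,2,3,4,5}->{1,2,3}
pass 2: no change
Fixpoint after 2 passes: D(Y) = {1,2,3}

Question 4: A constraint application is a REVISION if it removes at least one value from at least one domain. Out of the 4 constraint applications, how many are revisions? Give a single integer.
Answer: 2

Derivation:
Constraint 1 (Z + Y = X) on D(Z)={1,2,3,4,5} D(Y)={1,2,3,4,5} D(X)={1,2,3,4}: Z {1,2,3,4,5}->{1,2,3}; Y {1,2,3,4,5}->{1,2,3}; X {1,2,3,4}->{2,3,4} => REVISION
Constraint 2 (Z < W) on D(Z)={1,2,3} D(W)={1,2,3,4}: W {1,2,3,4}->{2,3,4} => REVISION
Constraint 3 (W != X) on D(W)={2,3,4} D(X)={2,3,4}: no change => not a revision
Constraint 4 (X != Y) on D(X)={2,3,4} D(Y)={1,2,3}: no change => not a revision
Total revisions = 2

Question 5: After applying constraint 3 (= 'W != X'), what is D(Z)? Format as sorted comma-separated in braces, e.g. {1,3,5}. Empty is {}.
Constraint 1 (Z + Y = X) on D(Z)={1,2,3,4,5} D(Y)={1,2,3,4,5} D(X)={1,2,3,4}: Z {1,2,3,4,5}->{1,2,3}; Y {1,2,3,4,5}->{1,2,3}; X {1,2,3,4}->{2,3,4}
Constraint 2 (Z < W) on D(Z)={1,2,3} D(W)={1,2,3,4}: W {1,2,3,4}->{2,3,4}
Constraint 3 (W != X) on D(W)={2,3,4} D(X)={2,3,4}: no change
So after constraint 3: D(Z) = {1,2,3}

Answer: {1,2,3}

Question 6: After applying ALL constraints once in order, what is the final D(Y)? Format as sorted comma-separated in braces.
Answer: {1,2,3}

Derivation:
Constraint 1 (Z + Y = X) on D(Z)={1,2,3,4,5} D(Y)={1,2,3,4,5} D(X)={1,2,3,4}: Z {1,2,3,4,5}->{1,2,3}; Y {1,2,3,4,5}->{1,2,3}; X {1,2,3,4}->{2,3,4}
Constraint 2 (Z < W) on D(Z)={1,2,3} D(W)={1,2,3,4}: W {1,2,3,4}->{2,3,4}
Constraint 3 (W != X) on D(W)={2,3,4} D(X)={2,3,4}: no change
Constraint 4 (X != Y) on D(X)={2,3,4} D(Y)={1,2,3}: no change
So after all 4 constraints: D(Y) = {1,2,3}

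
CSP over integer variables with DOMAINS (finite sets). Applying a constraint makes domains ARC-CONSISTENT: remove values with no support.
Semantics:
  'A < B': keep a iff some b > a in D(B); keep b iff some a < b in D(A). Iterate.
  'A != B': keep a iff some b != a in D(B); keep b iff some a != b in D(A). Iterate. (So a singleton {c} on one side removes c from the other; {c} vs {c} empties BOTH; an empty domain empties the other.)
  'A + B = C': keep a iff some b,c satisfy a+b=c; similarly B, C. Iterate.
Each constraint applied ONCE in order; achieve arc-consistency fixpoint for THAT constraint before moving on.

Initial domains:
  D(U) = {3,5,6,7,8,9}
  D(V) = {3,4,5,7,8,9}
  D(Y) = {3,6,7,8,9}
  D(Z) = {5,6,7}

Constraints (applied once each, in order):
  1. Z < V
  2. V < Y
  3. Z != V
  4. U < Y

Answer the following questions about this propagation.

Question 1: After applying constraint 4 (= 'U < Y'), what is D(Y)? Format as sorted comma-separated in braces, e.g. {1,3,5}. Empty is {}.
Answer: {8,9}

Derivation:
Constraint 1 (Z < V) on D(Z)={5,6,7} D(V)={3,4,5,7,8,9}: V {3,4,5,7,8,9}->{7,8,9}
Constraint 2 (V < Y) on D(V)={7,8,9} D(Y)={3,6,7,8,9}: V {7,8,9}->{7,8}; Y {3,6,7,8,9}->{8,9}
Constraint 3 (Z != V) on D(Z)={5,6,7} D(V)={7,8}: no change
Constraint 4 (U < Y) on D(U)={3,5,6,7,8,9} D(Y)={8,9}: U {3,5,6,7,8,9}->{3,5,6,7,8}
So after constraint 4: D(Y) = {8,9}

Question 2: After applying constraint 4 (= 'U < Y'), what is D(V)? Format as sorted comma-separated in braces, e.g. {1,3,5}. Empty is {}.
Constraint 1 (Z < V) on D(Z)={5,6,7} D(V)={3,4,5,7,8,9}: V {3,4,5,7,8,9}->{7,8,9}
Constraint 2 (V < Y) on D(V)={7,8,9} D(Y)={3,6,7,8,9}: V {7,8,9}->{7,8}; Y {3,6,7,8,9}->{8,9}
Constraint 3 (Z != V) on D(Z)={5,6,7} D(V)={7,8}: no change
Constraint 4 (U < Y) on D(U)={3,5,6,7,8,9} D(Y)={8,9}: U {3,5,6,7,8,9}->{3,5,6,7,8}
So after constraint 4: D(V) = {7,8}

Answer: {7,8}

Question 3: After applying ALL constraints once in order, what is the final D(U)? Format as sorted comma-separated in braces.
Constraint 1 (Z < V) on D(Z)={5,6,7} D(V)={3,4,5,7,8,9}: V {3,4,5,7,8,9}->{7,8,9}
Constraint 2 (V < Y) on D(V)={7,8,9} D(Y)={3,6,7,8,9}: V {7,8,9}->{7,8}; Y {3,6,7,8,9}->{8,9}
Constraint 3 (Z != V) on D(Z)={5,6,7} D(V)={7,8}: no change
Constraint 4 (U < Y) on D(U)={3,5,6,7,8,9} D(Y)={8,9}: U {3,5,6,7,8,9}->{3,5,6,7,8}
So after all 4 constraints: D(U) = {3,5,6,7,8}

Answer: {3,5,6,7,8}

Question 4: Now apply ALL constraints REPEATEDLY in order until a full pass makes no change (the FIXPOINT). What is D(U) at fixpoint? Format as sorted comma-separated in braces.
Answer: {3,5,6,7,8}

Derivation:
pass 0 (initial): D(U)={3,5,6,7,8,9}
pass 1: U {3,5,6,7,8,9}->{3,5,6,7,8}; V {3,4,5,7,8,9}->{7,8}; Y {3,6,7,8,9}->{8,9}
pass 2: no change
Fixpoint after 2 passes: D(U) = {3,5,6,7,8}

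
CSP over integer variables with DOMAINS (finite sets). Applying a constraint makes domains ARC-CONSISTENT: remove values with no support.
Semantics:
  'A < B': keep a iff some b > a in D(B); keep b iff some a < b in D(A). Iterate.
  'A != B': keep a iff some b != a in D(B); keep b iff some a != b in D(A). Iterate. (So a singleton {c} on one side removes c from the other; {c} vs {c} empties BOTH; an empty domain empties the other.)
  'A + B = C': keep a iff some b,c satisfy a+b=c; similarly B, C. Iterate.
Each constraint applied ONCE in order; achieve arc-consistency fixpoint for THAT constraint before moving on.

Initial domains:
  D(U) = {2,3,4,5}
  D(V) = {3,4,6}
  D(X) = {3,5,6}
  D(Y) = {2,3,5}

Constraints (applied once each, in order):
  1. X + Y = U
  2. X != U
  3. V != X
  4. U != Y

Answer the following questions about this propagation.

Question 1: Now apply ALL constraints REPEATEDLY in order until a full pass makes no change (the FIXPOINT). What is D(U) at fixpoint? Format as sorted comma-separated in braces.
Answer: {5}

Derivation:
pass 0 (initial): D(U)={2,3,4,5}
pass 1: U {2,3,4,5}->{5}; V {3,4,6}->{4,6}; X {3,5,6}->{3}; Y {2,3,5}->{2}
pass 2: no change
Fixpoint after 2 passes: D(U) = {5}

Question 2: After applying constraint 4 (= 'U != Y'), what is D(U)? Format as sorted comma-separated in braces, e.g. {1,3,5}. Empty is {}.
Constraint 1 (X + Y = U) on D(X)={3,5,6} D(Y)={2,3,5} D(U)={2,3,4,5}: X {3,5,6}->{3}; Y {2,3,5}->{2}; U {2,3,4,5}->{5}
Constraint 2 (X != U) on D(X)={3} D(U)={5}: no change
Constraint 3 (V != X) on D(V)={3,4,6} D(X)={3}: V {3,4,6}->{4,6}
Constraint 4 (U != Y) on D(U)={5} D(Y)={2}: no change
So after constraint 4: D(U) = {5}

Answer: {5}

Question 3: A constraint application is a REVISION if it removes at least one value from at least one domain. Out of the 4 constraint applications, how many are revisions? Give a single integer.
Constraint 1 (X + Y = U) on D(X)={3,5,6} D(Y)={2,3,5} D(U)={2,3,4,5}: X {3,5,6}->{3}; Y {2,3,5}->{2}; U {2,3,4,5}->{5} => REVISION
Constraint 2 (X != U) on D(X)={3} D(U)={5}: no change => not a revision
Constraint 3 (V != X) on D(V)={3,4,6} D(X)={3}: V {3,4,6}->{4,6} => REVISION
Constraint 4 (U != Y) on D(U)={5} D(Y)={2}: no change => not a revision
Total revisions = 2

Answer: 2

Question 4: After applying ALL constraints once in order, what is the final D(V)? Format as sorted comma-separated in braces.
Constraint 1 (X + Y = U) on D(X)={3,5,6} D(Y)={2,3,5} D(U)={2,3,4,5}: X {3,5,6}->{3}; Y {2,3,5}->{2}; U {2,3,4,5}->{5}
Constraint 2 (X != U) on D(X)={3} D(U)={5}: no change
Constraint 3 (V != X) on D(V)={3,4,6} D(X)={3}: V {3,4,6}->{4,6}
Constraint 4 (U != Y) on D(U)={5} D(Y)={2}: no change
So after all 4 constraints: D(V) = {4,6}

Answer: {4,6}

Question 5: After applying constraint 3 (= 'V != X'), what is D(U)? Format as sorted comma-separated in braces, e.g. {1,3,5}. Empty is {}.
Answer: {5}

Derivation:
Constraint 1 (X + Y = U) on D(X)={3,5,6} D(Y)={2,3,5} D(U)={2,3,4,5}: X {3,5,6}->{3}; Y {2,3,5}->{2}; U {2,3,4,5}->{5}
Constraint 2 (X != U) on D(X)={3} D(U)={5}: no change
Constraint 3 (V != X) on D(V)={3,4,6} D(X)={3}: V {3,4,6}->{4,6}
So after constraint 3: D(U) = {5}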